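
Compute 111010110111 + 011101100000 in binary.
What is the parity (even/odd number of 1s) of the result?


111010110111 = 3767
011101100000 = 1888
Sum = 5655 = 1011000010111
1s count = 7

odd parity (7 ones in 1011000010111)


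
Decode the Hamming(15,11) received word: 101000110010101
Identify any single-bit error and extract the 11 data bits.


Syndrome = 4: error at position 4

Data: 10010010101 (corrected bit 4)


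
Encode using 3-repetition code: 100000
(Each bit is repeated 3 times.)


Each bit -> 3 copies

111000000000000000


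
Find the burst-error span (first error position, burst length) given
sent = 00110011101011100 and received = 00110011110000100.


XOR: 00000000011011000

Burst at position 9, length 5


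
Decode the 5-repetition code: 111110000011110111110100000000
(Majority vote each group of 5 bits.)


Groups: 11111, 00000, 11110, 11111, 01000, 00000
Majority votes: 101100

101100


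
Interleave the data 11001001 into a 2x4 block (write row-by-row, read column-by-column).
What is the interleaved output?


Matrix:
  1100
  1001
Read columns: 11100001

11100001


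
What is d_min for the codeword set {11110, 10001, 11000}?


Comparing all pairs, minimum distance: 2
Can detect 1 errors, correct 0 errors

2


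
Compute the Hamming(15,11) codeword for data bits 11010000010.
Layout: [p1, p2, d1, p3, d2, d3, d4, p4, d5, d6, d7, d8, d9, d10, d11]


Parity bits: p1=1, p2=1, p3=1, p4=1

111110110000010


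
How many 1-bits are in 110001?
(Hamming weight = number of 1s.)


Counting 1s in 110001

3


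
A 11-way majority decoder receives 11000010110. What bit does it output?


Ones: 5 out of 11
Threshold: 6

0 (5/11 voted 1)


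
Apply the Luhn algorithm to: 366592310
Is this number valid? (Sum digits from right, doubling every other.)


Luhn sum = 31
31 mod 10 = 1

Invalid (Luhn sum mod 10 = 1)


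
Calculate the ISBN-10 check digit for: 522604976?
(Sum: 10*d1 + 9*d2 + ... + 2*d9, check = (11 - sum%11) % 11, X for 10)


Weighted sum: 215
215 mod 11 = 6

Check digit: 5


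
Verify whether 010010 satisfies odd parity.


Number of 1s: 2

No, parity error (2 ones)


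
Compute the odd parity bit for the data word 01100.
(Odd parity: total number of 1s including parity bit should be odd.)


Number of 1s in data: 2
Parity bit: 1

1


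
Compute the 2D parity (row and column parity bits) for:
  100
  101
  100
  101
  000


Row parities: 10100
Column parities: 000

Row P: 10100, Col P: 000, Corner: 0


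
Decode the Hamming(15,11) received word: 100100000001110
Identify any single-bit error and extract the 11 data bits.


Syndrome = 10: error at position 10

Data: 00000101110 (corrected bit 10)


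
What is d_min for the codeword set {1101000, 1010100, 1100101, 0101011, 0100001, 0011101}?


Comparing all pairs, minimum distance: 2
Can detect 1 errors, correct 0 errors

2


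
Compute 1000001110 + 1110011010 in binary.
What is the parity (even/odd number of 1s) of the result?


1000001110 = 526
1110011010 = 922
Sum = 1448 = 10110101000
1s count = 5

odd parity (5 ones in 10110101000)


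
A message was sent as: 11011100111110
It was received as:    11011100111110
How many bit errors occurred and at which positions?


XOR: 00000000000000

0 errors (received matches sent)


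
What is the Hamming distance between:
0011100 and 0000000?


XOR: 0011100
Count of 1s: 3

3


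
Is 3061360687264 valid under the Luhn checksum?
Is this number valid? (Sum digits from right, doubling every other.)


Luhn sum = 42
42 mod 10 = 2

Invalid (Luhn sum mod 10 = 2)


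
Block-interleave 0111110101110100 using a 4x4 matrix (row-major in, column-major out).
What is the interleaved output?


Matrix:
  0111
  1101
  0111
  0100
Read columns: 0100111110101110

0100111110101110


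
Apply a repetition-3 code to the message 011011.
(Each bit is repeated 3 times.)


Each bit -> 3 copies

000111111000111111


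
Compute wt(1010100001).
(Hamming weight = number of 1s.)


Counting 1s in 1010100001

4


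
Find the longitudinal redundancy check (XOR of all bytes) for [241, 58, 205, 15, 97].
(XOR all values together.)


XOR chain: 241 ^ 58 ^ 205 ^ 15 ^ 97 = 104

104


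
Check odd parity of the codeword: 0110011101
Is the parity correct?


Number of 1s: 6

No, parity error (6 ones)


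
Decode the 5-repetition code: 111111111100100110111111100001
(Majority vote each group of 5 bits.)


Groups: 11111, 11111, 00100, 11011, 11111, 00001
Majority votes: 110110

110110


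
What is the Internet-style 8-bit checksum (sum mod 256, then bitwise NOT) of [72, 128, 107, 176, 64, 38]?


Sum = 585 mod 256 = 73
Complement = 182

182


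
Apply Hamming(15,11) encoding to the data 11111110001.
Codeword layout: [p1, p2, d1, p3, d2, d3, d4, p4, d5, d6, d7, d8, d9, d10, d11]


Parity bits: p1=0, p2=0, p3=0, p4=0

001011101110001


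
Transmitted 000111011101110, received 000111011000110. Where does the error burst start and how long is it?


XOR: 000000000101000

Burst at position 9, length 3


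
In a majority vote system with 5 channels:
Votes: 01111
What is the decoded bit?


Ones: 4 out of 5
Threshold: 3

1 (4/5 voted 1)


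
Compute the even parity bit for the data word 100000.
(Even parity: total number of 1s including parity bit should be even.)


Number of 1s in data: 1
Parity bit: 1

1


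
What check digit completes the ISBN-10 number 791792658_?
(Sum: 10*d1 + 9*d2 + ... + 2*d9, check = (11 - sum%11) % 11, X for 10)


Weighted sum: 327
327 mod 11 = 8

Check digit: 3


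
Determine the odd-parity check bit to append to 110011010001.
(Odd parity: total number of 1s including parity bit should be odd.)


Number of 1s in data: 6
Parity bit: 1

1


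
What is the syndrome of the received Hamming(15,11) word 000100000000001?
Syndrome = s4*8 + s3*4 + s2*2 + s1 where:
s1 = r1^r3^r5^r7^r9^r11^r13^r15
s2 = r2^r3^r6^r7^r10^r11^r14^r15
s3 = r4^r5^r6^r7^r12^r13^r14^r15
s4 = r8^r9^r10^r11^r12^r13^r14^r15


s1=1, s2=1, s3=0, s4=1

Syndrome = 11 (error at position 11)


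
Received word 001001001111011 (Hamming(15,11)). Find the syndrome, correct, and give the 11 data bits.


Syndrome = 0: no error detected

Data: 10101111011 (no errors)


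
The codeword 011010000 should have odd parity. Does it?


Number of 1s: 3

Yes, parity is correct (3 ones)


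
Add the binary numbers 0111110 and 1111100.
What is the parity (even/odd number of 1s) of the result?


0111110 = 62
1111100 = 124
Sum = 186 = 10111010
1s count = 5

odd parity (5 ones in 10111010)


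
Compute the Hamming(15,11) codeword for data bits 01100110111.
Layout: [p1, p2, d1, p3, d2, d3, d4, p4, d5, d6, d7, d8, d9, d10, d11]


Parity bits: p1=0, p2=1, p3=1, p4=1

010111010110111


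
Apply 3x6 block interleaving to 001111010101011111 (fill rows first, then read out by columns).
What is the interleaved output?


Matrix:
  001111
  010101
  011111
Read columns: 000011101111101111

000011101111101111


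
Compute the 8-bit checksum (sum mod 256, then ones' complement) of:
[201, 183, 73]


Sum = 457 mod 256 = 201
Complement = 54

54


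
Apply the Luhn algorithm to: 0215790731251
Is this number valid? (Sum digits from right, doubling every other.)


Luhn sum = 36
36 mod 10 = 6

Invalid (Luhn sum mod 10 = 6)


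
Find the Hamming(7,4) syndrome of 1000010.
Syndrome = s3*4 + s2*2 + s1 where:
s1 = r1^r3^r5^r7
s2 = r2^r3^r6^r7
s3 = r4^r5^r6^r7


s1=1, s2=1, s3=1

Syndrome = 7 (error at position 7)


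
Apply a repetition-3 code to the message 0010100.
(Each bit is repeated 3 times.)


Each bit -> 3 copies

000000111000111000000


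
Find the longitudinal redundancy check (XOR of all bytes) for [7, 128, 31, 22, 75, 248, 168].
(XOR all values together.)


XOR chain: 7 ^ 128 ^ 31 ^ 22 ^ 75 ^ 248 ^ 168 = 149

149


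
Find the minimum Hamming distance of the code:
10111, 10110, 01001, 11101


Comparing all pairs, minimum distance: 1
Can detect 0 errors, correct 0 errors

1


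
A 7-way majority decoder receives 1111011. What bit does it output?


Ones: 6 out of 7
Threshold: 4

1 (6/7 voted 1)


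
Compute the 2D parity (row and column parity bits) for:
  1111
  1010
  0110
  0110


Row parities: 0000
Column parities: 0101

Row P: 0000, Col P: 0101, Corner: 0


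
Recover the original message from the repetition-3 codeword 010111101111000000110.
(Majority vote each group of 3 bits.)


Groups: 010, 111, 101, 111, 000, 000, 110
Majority votes: 0111001

0111001


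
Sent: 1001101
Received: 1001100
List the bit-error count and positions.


XOR: 0000001

1 error(s) at position(s): 6


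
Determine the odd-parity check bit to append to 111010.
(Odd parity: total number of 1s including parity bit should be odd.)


Number of 1s in data: 4
Parity bit: 1

1


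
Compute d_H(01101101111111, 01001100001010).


XOR: 00100001110101
Count of 1s: 6

6


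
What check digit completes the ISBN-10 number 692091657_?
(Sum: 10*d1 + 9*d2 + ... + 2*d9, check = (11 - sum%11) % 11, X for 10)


Weighted sum: 269
269 mod 11 = 5

Check digit: 6


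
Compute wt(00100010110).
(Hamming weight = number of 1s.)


Counting 1s in 00100010110

4


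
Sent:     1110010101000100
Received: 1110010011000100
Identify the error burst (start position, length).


XOR: 0000000110000000

Burst at position 7, length 2


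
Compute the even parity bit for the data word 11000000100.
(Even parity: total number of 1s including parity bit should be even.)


Number of 1s in data: 3
Parity bit: 1

1


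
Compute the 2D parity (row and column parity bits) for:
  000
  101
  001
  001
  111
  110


Row parities: 001110
Column parities: 100

Row P: 001110, Col P: 100, Corner: 1


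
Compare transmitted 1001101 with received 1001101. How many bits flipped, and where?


XOR: 0000000

0 errors (received matches sent)


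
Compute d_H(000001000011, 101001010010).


XOR: 101000010001
Count of 1s: 4

4


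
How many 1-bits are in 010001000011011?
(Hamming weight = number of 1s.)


Counting 1s in 010001000011011

6


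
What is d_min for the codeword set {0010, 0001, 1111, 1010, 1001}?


Comparing all pairs, minimum distance: 1
Can detect 0 errors, correct 0 errors

1


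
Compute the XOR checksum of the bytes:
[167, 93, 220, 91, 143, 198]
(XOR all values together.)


XOR chain: 167 ^ 93 ^ 220 ^ 91 ^ 143 ^ 198 = 52

52


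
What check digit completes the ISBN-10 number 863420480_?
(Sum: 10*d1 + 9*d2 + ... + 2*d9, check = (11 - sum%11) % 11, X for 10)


Weighted sum: 238
238 mod 11 = 7

Check digit: 4


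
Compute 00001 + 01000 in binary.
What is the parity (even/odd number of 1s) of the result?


00001 = 1
01000 = 8
Sum = 9 = 1001
1s count = 2

even parity (2 ones in 1001)


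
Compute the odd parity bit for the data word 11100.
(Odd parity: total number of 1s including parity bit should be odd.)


Number of 1s in data: 3
Parity bit: 0

0


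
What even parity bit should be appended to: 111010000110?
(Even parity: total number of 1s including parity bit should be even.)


Number of 1s in data: 6
Parity bit: 0

0


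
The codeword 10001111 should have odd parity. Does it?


Number of 1s: 5

Yes, parity is correct (5 ones)


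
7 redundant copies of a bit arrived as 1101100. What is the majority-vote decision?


Ones: 4 out of 7
Threshold: 4

1 (4/7 voted 1)


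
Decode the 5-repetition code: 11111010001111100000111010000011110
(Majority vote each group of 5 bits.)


Groups: 11111, 01000, 11111, 00000, 11101, 00000, 11110
Majority votes: 1010101

1010101


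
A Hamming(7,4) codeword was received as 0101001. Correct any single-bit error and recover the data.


Syndrome = 1: error at position 1

Data: 0001 (corrected bit 1)


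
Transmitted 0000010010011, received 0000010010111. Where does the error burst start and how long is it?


XOR: 0000000000100

Burst at position 10, length 1


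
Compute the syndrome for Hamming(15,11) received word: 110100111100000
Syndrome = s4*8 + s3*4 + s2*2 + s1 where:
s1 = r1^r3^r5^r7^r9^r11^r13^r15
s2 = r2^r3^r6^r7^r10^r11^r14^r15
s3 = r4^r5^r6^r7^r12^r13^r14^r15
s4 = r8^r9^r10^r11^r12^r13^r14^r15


s1=1, s2=1, s3=0, s4=1

Syndrome = 11 (error at position 11)


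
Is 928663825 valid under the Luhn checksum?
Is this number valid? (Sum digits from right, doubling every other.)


Luhn sum = 53
53 mod 10 = 3

Invalid (Luhn sum mod 10 = 3)


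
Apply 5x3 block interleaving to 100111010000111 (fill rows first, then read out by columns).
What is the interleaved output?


Matrix:
  100
  111
  010
  000
  111
Read columns: 110010110101001

110010110101001


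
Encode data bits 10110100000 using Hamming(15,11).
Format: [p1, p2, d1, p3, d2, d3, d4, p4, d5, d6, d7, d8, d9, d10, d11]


Parity bits: p1=0, p2=0, p3=0, p4=1

001001110100000


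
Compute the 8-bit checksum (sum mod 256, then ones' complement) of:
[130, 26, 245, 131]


Sum = 532 mod 256 = 20
Complement = 235

235


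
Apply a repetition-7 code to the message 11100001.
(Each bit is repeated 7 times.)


Each bit -> 7 copies

11111111111111111111100000000000000000000000000001111111


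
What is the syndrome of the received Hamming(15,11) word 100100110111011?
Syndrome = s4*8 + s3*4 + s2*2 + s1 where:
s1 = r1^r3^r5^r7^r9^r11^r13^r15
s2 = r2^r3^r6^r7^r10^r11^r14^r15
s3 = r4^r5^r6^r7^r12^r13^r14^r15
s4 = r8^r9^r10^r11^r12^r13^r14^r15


s1=0, s2=1, s3=1, s4=0

Syndrome = 6 (error at position 6)


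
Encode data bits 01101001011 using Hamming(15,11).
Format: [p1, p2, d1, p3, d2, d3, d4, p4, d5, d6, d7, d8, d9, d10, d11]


Parity bits: p1=1, p2=1, p3=1, p4=0

110111001001011


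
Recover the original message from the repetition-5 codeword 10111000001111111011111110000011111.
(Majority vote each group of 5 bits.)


Groups: 10111, 00000, 11111, 11011, 11111, 00000, 11111
Majority votes: 1011101

1011101


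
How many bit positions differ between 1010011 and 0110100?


XOR: 1100111
Count of 1s: 5

5


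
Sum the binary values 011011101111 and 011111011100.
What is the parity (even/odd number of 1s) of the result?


011011101111 = 1775
011111011100 = 2012
Sum = 3787 = 111011001011
1s count = 8

even parity (8 ones in 111011001011)


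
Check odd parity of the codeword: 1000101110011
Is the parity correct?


Number of 1s: 7

Yes, parity is correct (7 ones)


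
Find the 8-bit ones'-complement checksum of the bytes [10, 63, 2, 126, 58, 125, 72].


Sum = 456 mod 256 = 200
Complement = 55

55


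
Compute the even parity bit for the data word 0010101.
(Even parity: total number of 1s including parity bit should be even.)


Number of 1s in data: 3
Parity bit: 1

1


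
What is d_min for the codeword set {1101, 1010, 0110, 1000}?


Comparing all pairs, minimum distance: 1
Can detect 0 errors, correct 0 errors

1


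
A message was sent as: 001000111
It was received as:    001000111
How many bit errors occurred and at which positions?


XOR: 000000000

0 errors (received matches sent)


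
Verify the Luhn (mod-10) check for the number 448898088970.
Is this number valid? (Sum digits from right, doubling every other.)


Luhn sum = 73
73 mod 10 = 3

Invalid (Luhn sum mod 10 = 3)


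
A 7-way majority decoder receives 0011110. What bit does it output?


Ones: 4 out of 7
Threshold: 4

1 (4/7 voted 1)


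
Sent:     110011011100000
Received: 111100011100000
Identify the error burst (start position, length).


XOR: 001111000000000

Burst at position 2, length 4


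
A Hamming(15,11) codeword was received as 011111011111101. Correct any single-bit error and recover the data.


Syndrome = 8: error at position 8

Data: 11101111101 (corrected bit 8)


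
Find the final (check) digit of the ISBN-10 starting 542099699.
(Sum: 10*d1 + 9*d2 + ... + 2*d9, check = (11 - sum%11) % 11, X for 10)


Weighted sum: 270
270 mod 11 = 6

Check digit: 5


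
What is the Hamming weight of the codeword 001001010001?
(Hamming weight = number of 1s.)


Counting 1s in 001001010001

4


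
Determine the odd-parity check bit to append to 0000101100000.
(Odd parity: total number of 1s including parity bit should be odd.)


Number of 1s in data: 3
Parity bit: 0

0


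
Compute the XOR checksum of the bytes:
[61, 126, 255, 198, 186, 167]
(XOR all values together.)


XOR chain: 61 ^ 126 ^ 255 ^ 198 ^ 186 ^ 167 = 103

103


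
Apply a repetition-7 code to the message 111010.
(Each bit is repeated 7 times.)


Each bit -> 7 copies

111111111111111111111000000011111110000000


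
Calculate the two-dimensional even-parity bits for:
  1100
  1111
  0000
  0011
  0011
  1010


Row parities: 000000
Column parities: 1001

Row P: 000000, Col P: 1001, Corner: 0


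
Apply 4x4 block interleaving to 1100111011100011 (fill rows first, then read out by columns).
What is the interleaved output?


Matrix:
  1100
  1110
  1110
  0011
Read columns: 1110111001110001

1110111001110001


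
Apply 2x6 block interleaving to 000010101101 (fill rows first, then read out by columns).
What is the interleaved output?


Matrix:
  000010
  101101
Read columns: 010001011001

010001011001


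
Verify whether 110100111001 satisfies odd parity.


Number of 1s: 7

Yes, parity is correct (7 ones)


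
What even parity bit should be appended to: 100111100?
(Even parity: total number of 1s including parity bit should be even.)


Number of 1s in data: 5
Parity bit: 1

1


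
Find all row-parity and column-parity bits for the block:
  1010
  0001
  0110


Row parities: 010
Column parities: 1101

Row P: 010, Col P: 1101, Corner: 1


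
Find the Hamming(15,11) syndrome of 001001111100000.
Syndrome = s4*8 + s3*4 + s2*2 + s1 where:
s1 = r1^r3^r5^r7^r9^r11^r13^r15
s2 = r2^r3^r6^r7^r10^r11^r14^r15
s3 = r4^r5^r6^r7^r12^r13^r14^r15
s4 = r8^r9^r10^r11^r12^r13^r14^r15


s1=1, s2=0, s3=0, s4=1

Syndrome = 9 (error at position 9)


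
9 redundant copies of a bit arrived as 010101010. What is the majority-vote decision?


Ones: 4 out of 9
Threshold: 5

0 (4/9 voted 1)


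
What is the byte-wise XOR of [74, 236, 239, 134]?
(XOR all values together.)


XOR chain: 74 ^ 236 ^ 239 ^ 134 = 207

207


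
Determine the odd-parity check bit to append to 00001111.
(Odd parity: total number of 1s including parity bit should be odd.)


Number of 1s in data: 4
Parity bit: 1

1


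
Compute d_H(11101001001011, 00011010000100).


XOR: 11110011001111
Count of 1s: 10

10


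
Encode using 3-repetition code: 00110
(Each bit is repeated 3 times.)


Each bit -> 3 copies

000000111111000


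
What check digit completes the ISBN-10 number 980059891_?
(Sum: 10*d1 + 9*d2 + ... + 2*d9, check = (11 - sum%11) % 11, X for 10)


Weighted sum: 298
298 mod 11 = 1

Check digit: X


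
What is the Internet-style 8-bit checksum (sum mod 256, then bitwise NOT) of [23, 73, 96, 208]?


Sum = 400 mod 256 = 144
Complement = 111

111


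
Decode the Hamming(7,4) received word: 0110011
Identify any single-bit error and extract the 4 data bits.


Syndrome = 0: no error detected

Data: 1011 (no errors)


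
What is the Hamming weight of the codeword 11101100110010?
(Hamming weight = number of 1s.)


Counting 1s in 11101100110010

8


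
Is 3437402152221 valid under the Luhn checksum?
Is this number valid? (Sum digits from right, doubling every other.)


Luhn sum = 43
43 mod 10 = 3

Invalid (Luhn sum mod 10 = 3)


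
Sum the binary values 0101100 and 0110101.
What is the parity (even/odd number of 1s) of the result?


0101100 = 44
0110101 = 53
Sum = 97 = 1100001
1s count = 3

odd parity (3 ones in 1100001)


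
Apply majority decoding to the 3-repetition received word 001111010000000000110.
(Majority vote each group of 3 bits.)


Groups: 001, 111, 010, 000, 000, 000, 110
Majority votes: 0100001

0100001


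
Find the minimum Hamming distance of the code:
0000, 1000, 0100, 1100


Comparing all pairs, minimum distance: 1
Can detect 0 errors, correct 0 errors

1


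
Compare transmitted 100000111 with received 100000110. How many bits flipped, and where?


XOR: 000000001

1 error(s) at position(s): 8


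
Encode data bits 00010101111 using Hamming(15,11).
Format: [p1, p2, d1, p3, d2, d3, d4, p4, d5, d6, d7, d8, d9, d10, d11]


Parity bits: p1=1, p2=0, p3=1, p4=1

100100110101111


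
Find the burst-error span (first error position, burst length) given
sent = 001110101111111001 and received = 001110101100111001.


XOR: 000000000011000000

Burst at position 10, length 2


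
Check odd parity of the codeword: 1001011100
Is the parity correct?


Number of 1s: 5

Yes, parity is correct (5 ones)


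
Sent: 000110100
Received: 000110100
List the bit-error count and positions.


XOR: 000000000

0 errors (received matches sent)


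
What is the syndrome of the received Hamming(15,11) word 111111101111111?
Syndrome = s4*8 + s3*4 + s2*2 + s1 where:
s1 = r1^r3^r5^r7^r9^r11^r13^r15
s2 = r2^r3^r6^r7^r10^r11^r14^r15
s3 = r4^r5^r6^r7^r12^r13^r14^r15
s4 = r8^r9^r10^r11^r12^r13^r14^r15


s1=0, s2=0, s3=0, s4=1

Syndrome = 8 (error at position 8)


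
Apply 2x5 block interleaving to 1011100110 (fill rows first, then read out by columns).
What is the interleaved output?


Matrix:
  10111
  00110
Read columns: 1000111110

1000111110


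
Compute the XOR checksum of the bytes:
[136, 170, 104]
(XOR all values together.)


XOR chain: 136 ^ 170 ^ 104 = 74

74


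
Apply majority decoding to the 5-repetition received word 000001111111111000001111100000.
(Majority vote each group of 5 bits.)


Groups: 00000, 11111, 11111, 00000, 11111, 00000
Majority votes: 011010

011010


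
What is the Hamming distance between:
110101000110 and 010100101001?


XOR: 100001101111
Count of 1s: 7

7


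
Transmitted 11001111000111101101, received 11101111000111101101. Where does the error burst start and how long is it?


XOR: 00100000000000000000

Burst at position 2, length 1


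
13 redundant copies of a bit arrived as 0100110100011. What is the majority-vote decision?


Ones: 6 out of 13
Threshold: 7

0 (6/13 voted 1)


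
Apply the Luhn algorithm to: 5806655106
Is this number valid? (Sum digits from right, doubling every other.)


Luhn sum = 31
31 mod 10 = 1

Invalid (Luhn sum mod 10 = 1)


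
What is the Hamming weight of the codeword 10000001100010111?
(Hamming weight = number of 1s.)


Counting 1s in 10000001100010111

7


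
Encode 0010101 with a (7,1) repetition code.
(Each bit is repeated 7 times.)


Each bit -> 7 copies

0000000000000011111110000000111111100000001111111


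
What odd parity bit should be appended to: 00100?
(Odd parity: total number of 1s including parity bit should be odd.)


Number of 1s in data: 1
Parity bit: 0

0


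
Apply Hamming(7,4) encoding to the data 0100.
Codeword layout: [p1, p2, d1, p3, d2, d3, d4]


Parity bits: p1=1, p2=0, p3=1

1001100


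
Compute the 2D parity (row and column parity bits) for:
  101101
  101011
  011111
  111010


Row parities: 0010
Column parities: 100011

Row P: 0010, Col P: 100011, Corner: 1


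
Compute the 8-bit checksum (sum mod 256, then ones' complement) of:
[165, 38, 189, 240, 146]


Sum = 778 mod 256 = 10
Complement = 245

245


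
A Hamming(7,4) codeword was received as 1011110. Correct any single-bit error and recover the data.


Syndrome = 5: error at position 5

Data: 1010 (corrected bit 5)


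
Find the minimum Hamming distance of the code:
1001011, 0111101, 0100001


Comparing all pairs, minimum distance: 3
Can detect 2 errors, correct 1 errors

3


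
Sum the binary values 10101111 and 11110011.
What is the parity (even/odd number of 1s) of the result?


10101111 = 175
11110011 = 243
Sum = 418 = 110100010
1s count = 4

even parity (4 ones in 110100010)


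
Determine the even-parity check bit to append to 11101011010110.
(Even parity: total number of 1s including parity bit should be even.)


Number of 1s in data: 9
Parity bit: 1

1


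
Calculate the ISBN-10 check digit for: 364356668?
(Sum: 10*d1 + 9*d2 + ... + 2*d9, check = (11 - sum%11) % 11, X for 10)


Weighted sum: 255
255 mod 11 = 2

Check digit: 9


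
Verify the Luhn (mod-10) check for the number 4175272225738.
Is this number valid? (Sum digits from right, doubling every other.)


Luhn sum = 51
51 mod 10 = 1

Invalid (Luhn sum mod 10 = 1)


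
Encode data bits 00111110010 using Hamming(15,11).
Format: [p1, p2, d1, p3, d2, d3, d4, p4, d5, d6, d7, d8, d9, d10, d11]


Parity bits: p1=1, p2=1, p3=1, p4=0

110101101110010


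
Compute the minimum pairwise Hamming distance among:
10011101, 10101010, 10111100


Comparing all pairs, minimum distance: 2
Can detect 1 errors, correct 0 errors

2


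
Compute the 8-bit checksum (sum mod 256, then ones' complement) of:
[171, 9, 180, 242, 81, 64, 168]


Sum = 915 mod 256 = 147
Complement = 108

108


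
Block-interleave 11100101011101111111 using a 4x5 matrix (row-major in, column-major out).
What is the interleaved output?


Matrix:
  11100
  10101
  11011
  11111
Read columns: 11111011110100110111

11111011110100110111


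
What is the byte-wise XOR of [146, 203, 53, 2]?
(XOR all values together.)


XOR chain: 146 ^ 203 ^ 53 ^ 2 = 110

110


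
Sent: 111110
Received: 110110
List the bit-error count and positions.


XOR: 001000

1 error(s) at position(s): 2


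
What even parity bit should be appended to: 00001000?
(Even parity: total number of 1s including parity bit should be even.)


Number of 1s in data: 1
Parity bit: 1

1


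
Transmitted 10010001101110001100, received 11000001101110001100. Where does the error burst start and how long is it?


XOR: 01010000000000000000

Burst at position 1, length 3


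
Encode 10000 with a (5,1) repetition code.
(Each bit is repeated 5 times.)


Each bit -> 5 copies

1111100000000000000000000


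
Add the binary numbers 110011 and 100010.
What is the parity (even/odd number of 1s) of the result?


110011 = 51
100010 = 34
Sum = 85 = 1010101
1s count = 4

even parity (4 ones in 1010101)


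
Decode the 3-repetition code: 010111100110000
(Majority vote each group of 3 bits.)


Groups: 010, 111, 100, 110, 000
Majority votes: 01010

01010


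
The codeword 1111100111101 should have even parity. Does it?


Number of 1s: 10

Yes, parity is correct (10 ones)


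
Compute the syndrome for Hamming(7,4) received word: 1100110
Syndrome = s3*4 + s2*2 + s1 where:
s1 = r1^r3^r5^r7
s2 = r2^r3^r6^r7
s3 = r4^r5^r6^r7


s1=0, s2=0, s3=0

Syndrome = 0 (no error)


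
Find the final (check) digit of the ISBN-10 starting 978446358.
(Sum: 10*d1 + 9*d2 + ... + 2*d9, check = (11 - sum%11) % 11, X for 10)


Weighted sum: 342
342 mod 11 = 1

Check digit: X


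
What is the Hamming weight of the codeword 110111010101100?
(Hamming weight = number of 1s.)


Counting 1s in 110111010101100

9


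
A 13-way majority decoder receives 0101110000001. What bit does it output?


Ones: 5 out of 13
Threshold: 7

0 (5/13 voted 1)


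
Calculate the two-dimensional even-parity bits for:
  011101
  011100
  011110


Row parities: 010
Column parities: 011111

Row P: 010, Col P: 011111, Corner: 1


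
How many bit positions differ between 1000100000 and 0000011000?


XOR: 1000111000
Count of 1s: 4

4


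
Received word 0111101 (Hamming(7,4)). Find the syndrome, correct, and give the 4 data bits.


Syndrome = 7: error at position 7

Data: 1100 (corrected bit 7)


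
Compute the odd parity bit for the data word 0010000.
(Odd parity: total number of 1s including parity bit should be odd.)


Number of 1s in data: 1
Parity bit: 0

0


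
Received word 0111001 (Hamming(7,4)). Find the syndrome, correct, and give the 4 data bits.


Syndrome = 2: error at position 2

Data: 1001 (corrected bit 2)


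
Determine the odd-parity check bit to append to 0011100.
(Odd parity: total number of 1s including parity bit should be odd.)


Number of 1s in data: 3
Parity bit: 0

0


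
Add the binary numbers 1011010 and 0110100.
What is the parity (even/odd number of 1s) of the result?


1011010 = 90
0110100 = 52
Sum = 142 = 10001110
1s count = 4

even parity (4 ones in 10001110)


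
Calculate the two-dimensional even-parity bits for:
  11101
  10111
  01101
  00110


Row parities: 0010
Column parities: 00001

Row P: 0010, Col P: 00001, Corner: 1


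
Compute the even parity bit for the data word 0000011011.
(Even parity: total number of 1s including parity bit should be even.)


Number of 1s in data: 4
Parity bit: 0

0


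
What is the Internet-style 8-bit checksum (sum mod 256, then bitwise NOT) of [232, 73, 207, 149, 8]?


Sum = 669 mod 256 = 157
Complement = 98

98


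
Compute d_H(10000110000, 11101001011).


XOR: 01101111011
Count of 1s: 8

8


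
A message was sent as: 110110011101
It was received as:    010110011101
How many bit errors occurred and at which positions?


XOR: 100000000000

1 error(s) at position(s): 0


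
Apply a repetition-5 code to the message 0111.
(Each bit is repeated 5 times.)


Each bit -> 5 copies

00000111111111111111


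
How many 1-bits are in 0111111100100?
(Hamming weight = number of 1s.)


Counting 1s in 0111111100100

8


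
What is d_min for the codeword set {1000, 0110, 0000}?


Comparing all pairs, minimum distance: 1
Can detect 0 errors, correct 0 errors

1


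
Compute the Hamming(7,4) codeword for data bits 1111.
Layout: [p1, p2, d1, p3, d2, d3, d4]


Parity bits: p1=1, p2=1, p3=1

1111111


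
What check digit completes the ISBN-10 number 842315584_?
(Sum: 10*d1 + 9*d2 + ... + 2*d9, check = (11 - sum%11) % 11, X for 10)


Weighted sum: 236
236 mod 11 = 5

Check digit: 6


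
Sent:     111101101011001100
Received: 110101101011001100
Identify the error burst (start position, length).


XOR: 001000000000000000

Burst at position 2, length 1


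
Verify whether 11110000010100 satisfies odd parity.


Number of 1s: 6

No, parity error (6 ones)


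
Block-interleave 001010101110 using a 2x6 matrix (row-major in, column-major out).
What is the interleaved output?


Matrix:
  001010
  101110
Read columns: 010011011100

010011011100


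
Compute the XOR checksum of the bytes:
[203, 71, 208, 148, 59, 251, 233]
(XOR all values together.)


XOR chain: 203 ^ 71 ^ 208 ^ 148 ^ 59 ^ 251 ^ 233 = 225

225


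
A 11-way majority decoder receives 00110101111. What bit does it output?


Ones: 7 out of 11
Threshold: 6

1 (7/11 voted 1)


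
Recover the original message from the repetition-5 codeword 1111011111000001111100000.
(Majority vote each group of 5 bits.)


Groups: 11110, 11111, 00000, 11111, 00000
Majority votes: 11010

11010


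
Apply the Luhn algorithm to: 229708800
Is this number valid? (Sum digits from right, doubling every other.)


Luhn sum = 35
35 mod 10 = 5

Invalid (Luhn sum mod 10 = 5)


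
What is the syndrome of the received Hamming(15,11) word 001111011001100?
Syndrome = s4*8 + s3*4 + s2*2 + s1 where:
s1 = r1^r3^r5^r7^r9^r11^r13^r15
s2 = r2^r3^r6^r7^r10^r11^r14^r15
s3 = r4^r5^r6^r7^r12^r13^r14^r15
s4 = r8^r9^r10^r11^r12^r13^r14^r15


s1=0, s2=0, s3=1, s4=0

Syndrome = 4 (error at position 4)


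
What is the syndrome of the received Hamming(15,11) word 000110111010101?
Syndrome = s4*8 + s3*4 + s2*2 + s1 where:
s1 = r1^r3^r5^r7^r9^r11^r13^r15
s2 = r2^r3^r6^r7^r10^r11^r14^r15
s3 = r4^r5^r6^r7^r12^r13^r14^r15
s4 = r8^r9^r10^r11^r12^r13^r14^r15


s1=0, s2=1, s3=1, s4=1

Syndrome = 14 (error at position 14)


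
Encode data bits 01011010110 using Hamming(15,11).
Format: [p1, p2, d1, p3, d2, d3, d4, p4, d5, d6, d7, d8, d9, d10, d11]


Parity bits: p1=1, p2=1, p3=0, p4=0

110010101010110


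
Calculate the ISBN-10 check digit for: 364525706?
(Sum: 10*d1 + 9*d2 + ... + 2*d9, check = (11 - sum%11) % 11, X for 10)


Weighted sum: 228
228 mod 11 = 8

Check digit: 3


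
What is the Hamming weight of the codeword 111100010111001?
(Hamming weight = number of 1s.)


Counting 1s in 111100010111001

9


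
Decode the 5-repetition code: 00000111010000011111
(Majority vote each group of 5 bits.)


Groups: 00000, 11101, 00000, 11111
Majority votes: 0101

0101


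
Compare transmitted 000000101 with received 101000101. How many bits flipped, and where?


XOR: 101000000

2 error(s) at position(s): 0, 2


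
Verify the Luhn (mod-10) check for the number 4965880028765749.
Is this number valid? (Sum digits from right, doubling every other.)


Luhn sum = 88
88 mod 10 = 8

Invalid (Luhn sum mod 10 = 8)


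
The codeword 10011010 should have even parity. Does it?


Number of 1s: 4

Yes, parity is correct (4 ones)


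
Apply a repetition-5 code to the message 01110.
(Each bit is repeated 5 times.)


Each bit -> 5 copies

0000011111111111111100000


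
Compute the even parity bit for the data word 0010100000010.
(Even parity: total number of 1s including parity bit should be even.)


Number of 1s in data: 3
Parity bit: 1

1


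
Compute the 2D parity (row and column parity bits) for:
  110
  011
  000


Row parities: 000
Column parities: 101

Row P: 000, Col P: 101, Corner: 0


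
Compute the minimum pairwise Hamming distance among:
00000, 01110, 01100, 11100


Comparing all pairs, minimum distance: 1
Can detect 0 errors, correct 0 errors

1


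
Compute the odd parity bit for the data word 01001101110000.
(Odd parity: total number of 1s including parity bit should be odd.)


Number of 1s in data: 6
Parity bit: 1

1


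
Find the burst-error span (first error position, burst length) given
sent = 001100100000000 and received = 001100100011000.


XOR: 000000000011000

Burst at position 10, length 2


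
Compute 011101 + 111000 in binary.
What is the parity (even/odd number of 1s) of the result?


011101 = 29
111000 = 56
Sum = 85 = 1010101
1s count = 4

even parity (4 ones in 1010101)


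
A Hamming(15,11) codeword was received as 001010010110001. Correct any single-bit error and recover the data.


Syndrome = 0: no error detected

Data: 11000110001 (no errors)


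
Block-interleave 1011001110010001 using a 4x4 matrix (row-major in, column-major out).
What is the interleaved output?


Matrix:
  1011
  0011
  1001
  0001
Read columns: 1010000011001111

1010000011001111


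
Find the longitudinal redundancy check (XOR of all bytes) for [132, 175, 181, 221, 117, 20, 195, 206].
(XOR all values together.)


XOR chain: 132 ^ 175 ^ 181 ^ 221 ^ 117 ^ 20 ^ 195 ^ 206 = 47

47


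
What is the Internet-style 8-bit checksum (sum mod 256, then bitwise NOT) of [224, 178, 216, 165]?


Sum = 783 mod 256 = 15
Complement = 240

240


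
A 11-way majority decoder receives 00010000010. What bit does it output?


Ones: 2 out of 11
Threshold: 6

0 (2/11 voted 1)


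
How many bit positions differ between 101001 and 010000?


XOR: 111001
Count of 1s: 4

4


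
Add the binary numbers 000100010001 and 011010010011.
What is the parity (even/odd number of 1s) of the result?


000100010001 = 273
011010010011 = 1683
Sum = 1956 = 11110100100
1s count = 6

even parity (6 ones in 11110100100)


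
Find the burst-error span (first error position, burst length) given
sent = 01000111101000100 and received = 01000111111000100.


XOR: 00000000010000000

Burst at position 9, length 1


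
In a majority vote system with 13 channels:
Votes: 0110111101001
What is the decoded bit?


Ones: 8 out of 13
Threshold: 7

1 (8/13 voted 1)


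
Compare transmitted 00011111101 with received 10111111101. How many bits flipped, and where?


XOR: 10100000000

2 error(s) at position(s): 0, 2


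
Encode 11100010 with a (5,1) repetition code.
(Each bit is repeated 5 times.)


Each bit -> 5 copies

1111111111111110000000000000001111100000


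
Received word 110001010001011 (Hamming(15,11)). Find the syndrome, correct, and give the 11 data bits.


Syndrome = 0: no error detected

Data: 00100001011 (no errors)


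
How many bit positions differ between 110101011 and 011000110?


XOR: 101101101
Count of 1s: 6

6


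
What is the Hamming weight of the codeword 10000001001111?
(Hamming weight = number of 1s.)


Counting 1s in 10000001001111

6


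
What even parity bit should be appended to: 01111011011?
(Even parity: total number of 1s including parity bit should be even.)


Number of 1s in data: 8
Parity bit: 0

0


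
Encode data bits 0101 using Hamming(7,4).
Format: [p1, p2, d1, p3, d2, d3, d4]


Parity bits: p1=0, p2=1, p3=0

0100101


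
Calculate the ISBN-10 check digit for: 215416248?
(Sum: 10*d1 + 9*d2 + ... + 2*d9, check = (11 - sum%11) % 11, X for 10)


Weighted sum: 169
169 mod 11 = 4

Check digit: 7


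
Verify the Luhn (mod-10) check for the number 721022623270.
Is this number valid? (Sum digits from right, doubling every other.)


Luhn sum = 33
33 mod 10 = 3

Invalid (Luhn sum mod 10 = 3)


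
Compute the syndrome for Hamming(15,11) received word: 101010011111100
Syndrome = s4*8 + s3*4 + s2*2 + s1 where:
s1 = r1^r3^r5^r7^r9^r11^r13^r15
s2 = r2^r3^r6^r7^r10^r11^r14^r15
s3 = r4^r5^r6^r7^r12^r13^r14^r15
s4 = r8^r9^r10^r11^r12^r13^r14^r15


s1=0, s2=1, s3=1, s4=0

Syndrome = 6 (error at position 6)


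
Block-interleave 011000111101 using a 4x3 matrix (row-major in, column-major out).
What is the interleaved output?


Matrix:
  011
  000
  111
  101
Read columns: 001110101011

001110101011


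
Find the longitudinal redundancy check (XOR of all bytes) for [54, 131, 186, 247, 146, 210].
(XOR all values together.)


XOR chain: 54 ^ 131 ^ 186 ^ 247 ^ 146 ^ 210 = 184

184


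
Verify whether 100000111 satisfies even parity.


Number of 1s: 4

Yes, parity is correct (4 ones)


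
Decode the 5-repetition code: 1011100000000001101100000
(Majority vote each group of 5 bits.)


Groups: 10111, 00000, 00000, 11011, 00000
Majority votes: 10010

10010


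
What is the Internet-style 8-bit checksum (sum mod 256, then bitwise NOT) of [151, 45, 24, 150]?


Sum = 370 mod 256 = 114
Complement = 141

141


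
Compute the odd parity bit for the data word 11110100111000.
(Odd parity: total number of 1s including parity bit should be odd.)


Number of 1s in data: 8
Parity bit: 1

1


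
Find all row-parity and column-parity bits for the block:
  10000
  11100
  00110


Row parities: 110
Column parities: 01010

Row P: 110, Col P: 01010, Corner: 0


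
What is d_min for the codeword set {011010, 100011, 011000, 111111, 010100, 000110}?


Comparing all pairs, minimum distance: 1
Can detect 0 errors, correct 0 errors

1


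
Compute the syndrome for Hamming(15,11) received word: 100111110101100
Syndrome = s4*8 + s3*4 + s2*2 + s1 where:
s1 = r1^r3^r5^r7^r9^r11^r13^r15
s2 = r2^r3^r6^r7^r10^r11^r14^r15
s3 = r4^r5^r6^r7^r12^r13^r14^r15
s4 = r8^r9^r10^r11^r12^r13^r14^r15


s1=0, s2=1, s3=0, s4=0

Syndrome = 2 (error at position 2)


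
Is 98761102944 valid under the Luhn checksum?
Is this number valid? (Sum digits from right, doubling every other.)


Luhn sum = 54
54 mod 10 = 4

Invalid (Luhn sum mod 10 = 4)
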